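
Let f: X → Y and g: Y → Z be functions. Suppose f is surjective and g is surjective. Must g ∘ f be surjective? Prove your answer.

Let c ∈ Z. Since g is surjective, there is b ∈ Y with g(b) = c. Since f is surjective, there is a ∈ X with f(a) = b.
Then (g ∘ f)(a) = g(b) = c. Hence g ∘ f is surjective.

surjective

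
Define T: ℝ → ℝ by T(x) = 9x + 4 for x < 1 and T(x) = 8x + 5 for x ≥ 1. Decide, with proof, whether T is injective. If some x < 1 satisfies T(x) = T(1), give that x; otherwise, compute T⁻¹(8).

4/9

Both pieces are strictly increasing (slopes 9 and 8), so each is injective on its own interval.
The left piece maps (−∞, 1) onto (−∞, 13); the right piece maps [1, ∞) onto [13, ∞).
These images are disjoint, so no value is attained by both pieces. Thus T is injective.
Because the two images are disjoint, no x < 1 has T(x) = T(1), so we compute T⁻¹(8): 8 lies in (−∞, 13), so solve 9x + 4 = 8: x = (8 − 4)/9 = 4/9.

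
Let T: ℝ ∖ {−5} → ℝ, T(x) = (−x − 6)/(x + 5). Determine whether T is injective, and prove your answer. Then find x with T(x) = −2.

-4

Suppose T(a) = T(b). Cross-multiplying: (−a − 6)(b + 5) = (−b − 6)(a + 5).
Expanding both sides and cancelling the symmetric terms leaves 1·(a − b) = 0. Since 1 ≠ 0, a = b. Thus T is injective.
Solving T(x) = −2: cross-multiplying gives −x − 6 = −2(x + 5), which rearranges to 1x = −4, so x = −4.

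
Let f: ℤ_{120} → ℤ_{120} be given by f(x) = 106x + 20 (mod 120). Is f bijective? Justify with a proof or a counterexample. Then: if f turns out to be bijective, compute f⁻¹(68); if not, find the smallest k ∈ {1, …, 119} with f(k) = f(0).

60

We have gcd(106, 120) = 2 > 1. Taking s = 0 and t = 60: f(0) = 20 and f(60) = 106·60 + 20 = 6380 ≡ 20 (mod 120).
So f(0) = f(60) while 0 ≠ 60, hence f is not injective, hence not bijective.
Since f is not bijective, we find the least positive k with f(k) = f(0): this means 106k ≡ 0 (mod 120), i.e. 120 ∣ 106k. Since gcd(106, 120) = 2, dividing through by 2 this holds exactly when 60 ∣ 53k, and as gcd(53, 60) = 1, exactly when 60 ∣ k.
The smallest positive such k is 60.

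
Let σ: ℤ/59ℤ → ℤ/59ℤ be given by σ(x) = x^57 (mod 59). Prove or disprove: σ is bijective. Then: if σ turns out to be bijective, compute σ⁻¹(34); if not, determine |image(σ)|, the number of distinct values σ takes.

33

Since 59 is prime, the nonzero elements of ℤ/59ℤ form a cyclic group of order 58.
As gcd(57, 58) = 1, raising to the 57th power is a bijection on this group: if a^57 ≡ b^57 then (ab^{−1})^57 = 1, and the only element of order dividing gcd(57, 58) = 1 is 1, so a = b.
With σ(0) = 0 this makes σ injective on all of ℤ/59ℤ, hence bijective (finite equal-size domain and codomain). In particular σ is bijective.
Since σ is bijective, we find the preimage of 34. The inverse of x ↦ x^57 on (ℤ/59ℤ)^× is x ↦ x^57, because 57·57 = 3249 = 56·58 + 1 ≡ 1 (mod 58) and x^{58} = 1 for x ≠ 0 (Fermat). So σ⁻¹(34) = 34^57 mod 59.
Repeated squaring mod 59: 34^1 ≡ 34, 34^2 ≡ 34² = 1156 ≡ 35, 34^4 ≡ 35² = 1225 ≡ 45, 34^8 ≡ 45² = 2025 ≡ 19, 34^16 ≡ 19² = 361 ≡ 7, 34^32 ≡ 7² = 49. Since 57 = 32 + 16 + 8 + 1, 34^57 ≡ 49·7·19·34: 49·7 = 343 ≡ 48, then 48·19 = 912 ≡ 27, then 27·34 = 918 ≡ 33. So 34^57 ≡ 33 (mod 59).
Hence σ⁻¹(34) = 33.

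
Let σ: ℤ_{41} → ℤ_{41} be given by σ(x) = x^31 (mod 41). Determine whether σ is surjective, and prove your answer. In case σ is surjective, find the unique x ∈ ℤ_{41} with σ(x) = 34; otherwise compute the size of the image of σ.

22

Since 41 is prime, the nonzero elements of ℤ_{41} form a cyclic group of order 40.
As gcd(31, 40) = 1, raising to the 31st power is a bijection on this group: if u^31 ≡ v^31 then (uv^{−1})^31 = 1, and the only element of order dividing gcd(31, 40) = 1 is 1, so u = v.
With σ(0) = 0 this makes σ injective on all of ℤ_{41}, hence bijective (finite equal-size domain and codomain). In particular σ is surjective.
Since σ is surjective, we find the preimage of 34. The inverse of x ↦ x^31 on (ℤ_{41})^× is x ↦ x^31, because 31·31 = 961 = 24·40 + 1 ≡ 1 (mod 40) and x^{40} = 1 for x ≠ 0 (Fermat). So σ⁻¹(34) = 34^31 mod 41.
Repeated squaring mod 41: 34^1 ≡ 34, 34^2 ≡ 34² = 1156 ≡ 8, 34^4 ≡ 8² = 64 ≡ 23, 34^8 ≡ 23² = 529 ≡ 37, 34^16 ≡ 37² = 1369 ≡ 16. Since 31 = 16 + 8 + 4 + 2 + 1, 34^31 ≡ 16·37·23·8·34: 16·37 = 592 ≡ 18, then 18·23 = 414 ≡ 4, then 4·8 = 32, then 32·34 = 1088 ≡ 22. So 34^31 ≡ 22 (mod 41).
Hence σ⁻¹(34) = 22.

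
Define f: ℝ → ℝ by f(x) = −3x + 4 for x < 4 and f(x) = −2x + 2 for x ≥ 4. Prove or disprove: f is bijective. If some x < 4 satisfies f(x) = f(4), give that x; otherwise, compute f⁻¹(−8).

Both pieces are strictly decreasing (slopes −3 and −2), so each is injective on its own interval.
The left piece maps (−∞, 4) onto (−8, ∞); the right piece maps [4, ∞) onto (−∞, −6].
These images overlap. In particular f(4) = −6 (right piece), and solving −3x + 4 = −6 on the left piece gives x = 10/3 < 4.
So f(10/3) = f(4) with 10/3 ≠ 4, and f is not injective, hence not bijective. This x = 10/3 is the requested value below 4.

10/3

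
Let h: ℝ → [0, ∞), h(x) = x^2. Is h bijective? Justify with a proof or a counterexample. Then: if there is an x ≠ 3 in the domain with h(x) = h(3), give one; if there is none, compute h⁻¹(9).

-3

h(3) = 9 = (−3)^2 = h(−3) (since 2 is even), with 3 ≠ −3. So h is not injective, hence not bijective.
For the follow-up, such an x exists: taking x = −3 ∈ ℝ gives h(−3) = 9 = h(3) with −3 ≠ 3.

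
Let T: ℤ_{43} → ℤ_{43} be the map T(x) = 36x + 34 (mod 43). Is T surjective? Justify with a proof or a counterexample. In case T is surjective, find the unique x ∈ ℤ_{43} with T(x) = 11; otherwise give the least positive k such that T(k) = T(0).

Since gcd(36, 43) = 1, 36 is invertible modulo 43. Euclid's algorithm: 43 = 1·36 + 7, 36 = 5·7 + 1; back-substituting gives 1 = 6·36 − 5·43, so 36⁻¹ ≡ 6 (mod 43).
Then y ↦ 6(y − 34) is a two-sided inverse to T, so every y ∈ ℤ_{43} has a preimage.
Thus T is surjective.
Since T is surjective, we find T⁻¹(11): we need 36x ≡ 11 − 34 ≡ 20 (mod 43). Using 36⁻¹ = 6: x ≡ 6·20 = 120 = 2·43 + 34, so x = 34.
Check: T(34) = 36·34 + 34 = 1258 = 29·43 + 11 ≡ 11 (mod 43).

34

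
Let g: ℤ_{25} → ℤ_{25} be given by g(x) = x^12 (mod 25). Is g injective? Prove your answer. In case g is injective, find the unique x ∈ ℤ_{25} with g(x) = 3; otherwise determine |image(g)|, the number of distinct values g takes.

g(3): Repeated squaring mod 25: 3^1 ≡ 3, 3^2 ≡ 3² = 9, 3^4 ≡ 9² = 81 ≡ 6, 3^8 ≡ 6² = 36 ≡ 11. Since 12 = 8 + 4, 3^12 ≡ 11·6: 11·6 = 66 ≡ 16. So 3^12 ≡ 16 (mod 25).
g(4): Repeated squaring mod 25: 4^1 ≡ 4, 4^2 ≡ 4² = 16, 4^4 ≡ 16² = 256 ≡ 6, 4^8 ≡ 6² = 36 ≡ 11. Since 12 = 8 + 4, 4^12 ≡ 11·6: 11·6 = 66 ≡ 16. So 4^12 ≡ 16 (mod 25).
So g(3) = g(4) = 16 while 3 ≠ 4, so g is not injective.
Since g is not injective, we determine |image(g)|. Computing x^12 mod 25 for each x (by repeated squaring, reducing mod 25 at every step), the values g(0), g(1), …, g(24) are: 0, 1, 21, 16, 16, 0, 11, 1, 11, 6, 0, 21, 6, 6, 21, 0, 6, 11, 1, 11, 0, 16, 16, 21, 1.
The distinct values are {0, 1, 6, 11, 16, 21}; there are 6 of them.

6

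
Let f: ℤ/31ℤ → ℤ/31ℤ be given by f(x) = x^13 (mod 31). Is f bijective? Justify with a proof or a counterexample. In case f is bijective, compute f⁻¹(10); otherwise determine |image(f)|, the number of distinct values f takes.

20

Since 31 is prime, the nonzero elements of ℤ/31ℤ form a cyclic group of order 30.
As gcd(13, 30) = 1, raising to the 13th power is a bijection on this group: if x_1^13 ≡ x_2^13 then (x_1x_2^{−1})^13 = 1, and the only element of order dividing gcd(13, 30) = 1 is 1, so x_1 = x_2.
With f(0) = 0 this makes f injective on all of ℤ/31ℤ, hence bijective (finite equal-size domain and codomain). In particular f is bijective.
Since f is bijective, we find the preimage of 10. The inverse of x ↦ x^13 on (ℤ/31ℤ)^× is x ↦ x^7, because 13·7 = 91 = 3·30 + 1 ≡ 1 (mod 30) and x^{30} = 1 for x ≠ 0 (Fermat). So f⁻¹(10) = 10^7 mod 31.
Repeated squaring mod 31: 10^1 ≡ 10, 10^2 ≡ 10² = 100 ≡ 7, 10^4 ≡ 7² = 49 ≡ 18. Since 7 = 4 + 2 + 1, 10^7 ≡ 18·7·10: 18·7 = 126 ≡ 2, then 2·10 = 20. So 10^7 ≡ 20 (mod 31).
Hence f⁻¹(10) = 20.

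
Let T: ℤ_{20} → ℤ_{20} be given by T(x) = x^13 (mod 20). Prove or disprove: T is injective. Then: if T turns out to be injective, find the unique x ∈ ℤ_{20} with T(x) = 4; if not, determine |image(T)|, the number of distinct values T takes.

15

T(0) = 0^13 = 0.
T(10): Repeated squaring mod 20: 10^1 ≡ 10, 10^2 ≡ 10² = 100 ≡ 0, 10^4 ≡ 0² = 0, 10^8 ≡ 0² = 0. Since 13 = 8 + 4 + 1, 10^13 ≡ 0·0·10: 0·0 = 0, then 0·10 = 0. So 10^13 ≡ 0 (mod 20).
So T(0) = T(10) = 0 while 0 ≠ 10, therefore T is not injective.
Since T is not injective, we determine |image(T)|. Computing x^13 mod 20 for each x (by repeated squaring, reducing mod 20 at every step), the values T(0), T(1), …, T(19) are: 0, 1, 12, 3, 4, 5, 16, 7, 8, 9, 0, 11, 12, 13, 4, 15, 16, 17, 8, 19.
The distinct values are {0, 1, 3, 4, 5, 7, 8, 9, 11, 12, 13, 15, 16, 17, 19}; there are 15 of them.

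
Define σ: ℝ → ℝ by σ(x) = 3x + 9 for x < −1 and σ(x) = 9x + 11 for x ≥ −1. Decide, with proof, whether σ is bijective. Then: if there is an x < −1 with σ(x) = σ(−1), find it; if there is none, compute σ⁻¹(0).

-7/3

Both pieces are strictly increasing (slopes 3 and 9), so each is injective on its own interval.
The left piece maps (−∞, −1) onto (−∞, 6); the right piece maps [−1, ∞) onto [2, ∞).
These images overlap. In particular σ(−1) = 2 (right piece), and solving 3x + 9 = 2 on the left piece gives x = −7/3 < −1.
So σ(−7/3) = σ(−1) with −7/3 ≠ −1, and σ is not injective, hence not bijective. This x = −7/3 is the requested value below −1.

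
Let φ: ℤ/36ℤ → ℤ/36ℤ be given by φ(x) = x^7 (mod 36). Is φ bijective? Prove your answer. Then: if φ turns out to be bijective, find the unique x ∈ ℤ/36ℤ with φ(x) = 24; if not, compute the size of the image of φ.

21

φ(0) = 0^7 = 0.
φ(6): Repeated squaring mod 36: 6^1 ≡ 6, 6^2 ≡ 6² = 36 ≡ 0, 6^4 ≡ 0² = 0. Since 7 = 4 + 2 + 1, 6^7 ≡ 0·0·6: 0·0 = 0, then 0·6 = 0. So 6^7 ≡ 0 (mod 36).
So φ(0) = φ(6) = 0 while 0 ≠ 6, so φ is not injective, hence not bijective.
Since φ is not bijective, we determine |image(φ)|. Computing x^7 mod 36 for each x (by repeated squaring, reducing mod 36 at every step), the values φ(0), φ(1), …, φ(35) are: 0, 1, 20, 27, 4, 5, 0, 7, 8, 9, 28, 11, 0, 13, 32, 27, 16, 17, 0, 19, 20, 9, 4, 23, 0, 25, 8, 27, 28, 29, 0, 31, 32, 9, 16, 35.
The distinct values are {0, 1, 4, 5, 7, 8, 9, 11, 13, 16, 17, 19, 20, 23, 25, 27, 28, 29, 31, 32, 35}; there are 21 of them.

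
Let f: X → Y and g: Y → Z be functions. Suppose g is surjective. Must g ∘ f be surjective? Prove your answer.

No. Take X = {0}, Y = Z = {0, 1, 2, 3, 4}, f(0) = 0, and g = identity (surjective).
Then (g ∘ f)(0) = 0, and 4 ∈ Z has no preimage under g ∘ f, so g ∘ f is not surjective.

not surjective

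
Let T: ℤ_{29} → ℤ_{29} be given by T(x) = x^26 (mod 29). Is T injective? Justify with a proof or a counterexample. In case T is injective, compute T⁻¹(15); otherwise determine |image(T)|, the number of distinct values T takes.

T(14): Repeated squaring mod 29: 14^1 ≡ 14, 14^2 ≡ 14² = 196 ≡ 22, 14^4 ≡ 22² = 484 ≡ 20, 14^8 ≡ 20² = 400 ≡ 23, 14^16 ≡ 23² = 529 ≡ 7. Since 26 = 16 + 8 + 2, 14^26 ≡ 7·23·22: 7·23 = 161 ≡ 16, then 16·22 = 352 ≡ 4. So 14^26 ≡ 4 (mod 29).
T(15): Repeated squaring mod 29: 15^1 ≡ 15, 15^2 ≡ 15² = 225 ≡ 22, 15^4 ≡ 22² = 484 ≡ 20, 15^8 ≡ 20² = 400 ≡ 23, 15^16 ≡ 23² = 529 ≡ 7. Since 26 = 16 + 8 + 2, 15^26 ≡ 7·23·22: 7·23 = 161 ≡ 16, then 16·22 = 352 ≡ 4. So 15^26 ≡ 4 (mod 29).
So T(14) = T(15) = 4 while 14 ≠ 15, hence T is not injective.
Since T is not injective, we determine |image(T)|. Computing x^26 mod 29 for each x (by repeated squaring, reducing mod 29 at every step), the values T(0), T(1), …, T(28) are: 0, 1, 22, 13, 20, 7, 25, 16, 5, 24, 9, 6, 28, 23, 4, 4, 23, 28, 6, 9, 24, 5, 16, 25, 7, 20, 13, 22, 1.
The distinct values are {0, 1, 4, 5, 6, 7, 9, 13, 16, 20, 22, 23, 24, 25, 28}; there are 15 of them.

15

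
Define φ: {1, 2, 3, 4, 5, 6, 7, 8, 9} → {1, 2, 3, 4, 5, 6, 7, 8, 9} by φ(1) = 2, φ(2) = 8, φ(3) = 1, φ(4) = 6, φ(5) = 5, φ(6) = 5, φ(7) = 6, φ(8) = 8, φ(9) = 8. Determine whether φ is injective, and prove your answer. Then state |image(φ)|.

5

φ(5) = 5 = φ(6) with 5 ≠ 6, so φ is not injective.
The image of φ is {1, 2, 5, 6, 8}, which has 5 elements.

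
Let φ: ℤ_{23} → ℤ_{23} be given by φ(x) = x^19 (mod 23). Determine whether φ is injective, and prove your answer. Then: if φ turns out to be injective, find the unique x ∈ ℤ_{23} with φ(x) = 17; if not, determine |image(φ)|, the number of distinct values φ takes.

20

Since 23 is prime, the nonzero elements of ℤ_{23} form a cyclic group of order 22.
As gcd(19, 22) = 1, raising to the 19th power is a bijection on this group: if x_1^19 ≡ x_2^19 then (x_1x_2^{−1})^19 = 1, and the only element of order dividing gcd(19, 22) = 1 is 1, so x_1 = x_2.
With φ(0) = 0 this makes φ injective on all of ℤ_{23}, hence bijective (finite equal-size domain and codomain). In particular φ is injective.
Since φ is injective, we find the preimage of 17. The inverse of x ↦ x^19 on (ℤ_{23})^× is x ↦ x^7, because 19·7 = 133 = 6·22 + 1 ≡ 1 (mod 22) and x^{22} = 1 for x ≠ 0 (Fermat). So φ⁻¹(17) = 17^7 mod 23.
Repeated squaring mod 23: 17^1 ≡ 17, 17^2 ≡ 17² = 289 ≡ 13, 17^4 ≡ 13² = 169 ≡ 8. Since 7 = 4 + 2 + 1, 17^7 ≡ 8·13·17: 8·13 = 104 ≡ 12, then 12·17 = 204 ≡ 20. So 17^7 ≡ 20 (mod 23).
Hence φ⁻¹(17) = 20.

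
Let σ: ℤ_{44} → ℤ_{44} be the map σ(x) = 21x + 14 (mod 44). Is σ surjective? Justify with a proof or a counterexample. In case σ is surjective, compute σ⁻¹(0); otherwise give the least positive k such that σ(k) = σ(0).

14

Since gcd(21, 44) = 1, 21 is invertible modulo 44. Euclid's algorithm: 44 = 2·21 + 2, 21 = 10·2 + 1; back-substituting gives 1 = 21·21 − 10·44, so 21⁻¹ ≡ 21 (mod 44).
For any y ∈ ℤ_{44}, x = 21(y − 14) mod 44 satisfies σ(x) = 21·21(y − 14) + 14 ≡ y (since 21·21 ≡ 1 mod 44). So every y has a preimage.
Thus σ is surjective.
Since σ is surjective, we compute σ⁻¹(0): solve 21x + 14 ≡ 0 (mod 44), i.e. 21x ≡ 30 (mod 44).
Multiplying by 21⁻¹ = 21 gives x ≡ 21·30 = 630 = 14·44 + 14 ≡ 14 (mod 44).
Check: σ(14) = 21·14 + 14 = 308 = 7·44 + 0 ≡ 0 (mod 44).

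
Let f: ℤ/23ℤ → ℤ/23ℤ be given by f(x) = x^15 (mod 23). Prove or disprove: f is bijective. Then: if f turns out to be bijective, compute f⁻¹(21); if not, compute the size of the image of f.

15

Since 23 is prime, the nonzero elements of ℤ/23ℤ form a cyclic group of order 22.
As gcd(15, 22) = 1, raising to the 15th power is a bijection on this group: if x_1^15 ≡ x_2^15 then (x_1x_2^{−1})^15 = 1, and the only element of order dividing gcd(15, 22) = 1 is 1, so x_1 = x_2.
With f(0) = 0 this makes f injective on all of ℤ/23ℤ, hence bijective (finite equal-size domain and codomain). In particular f is bijective.
Since f is bijective, we find the preimage of 21. The inverse of x ↦ x^15 on (ℤ/23ℤ)^× is x ↦ x^3, because 15·3 = 45 = 2·22 + 1 ≡ 1 (mod 22) and x^{22} = 1 for x ≠ 0 (Fermat). So f⁻¹(21) = 21^3 mod 23.
Repeated squaring mod 23: 21^1 ≡ 21, 21^2 ≡ 21² = 441 ≡ 4. Since 3 = 2 + 1, 21^3 ≡ 4·21: 4·21 = 84 ≡ 15. So 21^3 ≡ 15 (mod 23).
Hence f⁻¹(21) = 15.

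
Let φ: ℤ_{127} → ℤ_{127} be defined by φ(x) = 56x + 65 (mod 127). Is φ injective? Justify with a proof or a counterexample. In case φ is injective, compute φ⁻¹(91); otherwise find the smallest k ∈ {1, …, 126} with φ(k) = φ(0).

Suppose φ(s) = φ(t) in ℤ_{127}. Then 56s + 65 ≡ 56t + 65 (mod 127), thus 56(s − t) ≡ 0 (mod 127).
Since gcd(56, 127) = 1, 56 is invertible modulo 127, thus s − t ≡ 0 (mod 127), i.e. s = t.
Hence φ is injective.
We now compute 56⁻¹ mod 127 explicitly. Euclid's algorithm: 127 = 2·56 + 15, 56 = 3·15 + 11, 15 = 1·11 + 4, 11 = 2·4 + 3, 4 = 1·3 + 1; back-substituting gives 1 = 93·56 − 41·127, so 56⁻¹ ≡ 93 (mod 127).
Since φ is injective, we compute φ⁻¹(91): solve 56x + 65 ≡ 91 (mod 127), i.e. 56x ≡ 26 (mod 127).
Multiplying by 56⁻¹ = 93 gives x ≡ 93·26 = 2418 = 19·127 + 5 ≡ 5 (mod 127).
Check: φ(5) = 56·5 + 65 = 345 = 2·127 + 91 ≡ 91 (mod 127).

5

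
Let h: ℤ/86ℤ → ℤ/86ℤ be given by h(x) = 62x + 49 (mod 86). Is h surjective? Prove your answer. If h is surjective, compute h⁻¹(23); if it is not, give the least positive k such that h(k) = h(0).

43

Since gcd(62, 86) = 2, we have 62x ≡ 0 (mod 2) for all x, so h(x) ≡ 1 (mod 2).
But 0 ≢ 1 (mod 2), so 0 ∈ ℤ/86ℤ has no preimage. Thus h is not surjective.
Since h is not surjective, we find the least positive k with h(k) = h(0): this means 62k ≡ 0 (mod 86), i.e. 86 ∣ 62k. Since gcd(62, 86) = 2, dividing through by 2 this holds exactly when 43 ∣ 31k, and as gcd(31, 43) = 1, exactly when 43 ∣ k.
The smallest positive such k is 43.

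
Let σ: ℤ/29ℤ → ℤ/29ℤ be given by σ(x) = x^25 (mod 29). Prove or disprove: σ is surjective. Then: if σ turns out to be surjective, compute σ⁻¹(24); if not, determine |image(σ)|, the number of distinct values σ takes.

Since 29 is prime, the nonzero elements of ℤ/29ℤ form a cyclic group of order 28.
As gcd(25, 28) = 1, raising to the 25th power is a bijection on this group: if u^25 ≡ v^25 then (uv^{−1})^25 = 1, and the only element of order dividing gcd(25, 28) = 1 is 1, so u = v.
With σ(0) = 0 this makes σ injective on all of ℤ/29ℤ, hence bijective (finite equal-size domain and codomain). In particular σ is surjective.
Since σ is surjective, we find the preimage of 24. The inverse of x ↦ x^25 on (ℤ/29ℤ)^× is x ↦ x^9, because 25·9 = 225 = 8·28 + 1 ≡ 1 (mod 28) and x^{28} = 1 for x ≠ 0 (Fermat). So σ⁻¹(24) = 24^9 mod 29.
Repeated squaring mod 29: 24^1 ≡ 24, 24^2 ≡ 24² = 576 ≡ 25, 24^4 ≡ 25² = 625 ≡ 16, 24^8 ≡ 16² = 256 ≡ 24. Since 9 = 8 + 1, 24^9 ≡ 24·24: 24·24 = 576 ≡ 25. So 24^9 ≡ 25 (mod 29).
Hence σ⁻¹(24) = 25.

25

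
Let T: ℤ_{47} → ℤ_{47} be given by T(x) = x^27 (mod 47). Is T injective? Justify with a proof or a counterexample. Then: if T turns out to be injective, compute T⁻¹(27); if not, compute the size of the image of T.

6

Since 47 is prime, the nonzero elements of ℤ_{47} form a cyclic group of order 46.
As gcd(27, 46) = 1, raising to the 27th power is a bijection on this group: if a^27 ≡ b^27 then (ab^{−1})^27 = 1, and the only element of order dividing gcd(27, 46) = 1 is 1, so a = b.
With T(0) = 0 this makes T injective on all of ℤ_{47}, hence bijective (finite equal-size domain and codomain). In particular T is injective.
Since T is injective, we find the preimage of 27. The inverse of x ↦ x^27 on (ℤ_{47})^× is x ↦ x^29, because 27·29 = 783 = 17·46 + 1 ≡ 1 (mod 46) and x^{46} = 1 for x ≠ 0 (Fermat). So T⁻¹(27) = 27^29 mod 47.
Repeated squaring mod 47: 27^1 ≡ 27, 27^2 ≡ 27² = 729 ≡ 24, 27^4 ≡ 24² = 576 ≡ 12, 27^8 ≡ 12² = 144 ≡ 3, 27^16 ≡ 3² = 9. Since 29 = 16 + 8 + 4 + 1, 27^29 ≡ 9·3·12·27: 9·3 = 27, then 27·12 = 324 ≡ 42, then 42·27 = 1134 ≡ 6. So 27^29 ≡ 6 (mod 47).
Hence T⁻¹(27) = 6.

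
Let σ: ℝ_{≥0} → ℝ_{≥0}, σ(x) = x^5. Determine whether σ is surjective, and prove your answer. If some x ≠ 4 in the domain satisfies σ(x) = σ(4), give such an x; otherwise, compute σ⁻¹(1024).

4

For any y ∈ ℝ_{≥0}, x = y^{1/5} ∈ ℝ_{≥0} gives σ(x) = y, so σ is surjective.
Since x ↦ x^5 is strictly increasing on ℝ_{≥0}, it is injective there, so no x ≠ 4 in the domain has σ(x) = σ(4). We therefore compute σ⁻¹(1024) = 1024^{1/5} = 4 (indeed 4^5 = 1024).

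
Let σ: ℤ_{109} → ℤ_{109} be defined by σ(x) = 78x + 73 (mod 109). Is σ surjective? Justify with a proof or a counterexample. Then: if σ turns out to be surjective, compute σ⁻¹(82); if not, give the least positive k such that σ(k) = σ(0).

63

Since gcd(78, 109) = 1, 78 is invertible modulo 109. Euclid's algorithm: 109 = 1·78 + 31, 78 = 2·31 + 16, 31 = 1·16 + 15, 16 = 1·15 + 1; back-substituting gives 1 = 7·78 − 5·109, so 78⁻¹ ≡ 7 (mod 109).
Then y ↦ 7(y − 73) is a two-sided inverse to σ, so every y ∈ ℤ_{109} has a preimage.
Hence σ is surjective.
Since σ is surjective, we compute σ⁻¹(82): solve 78x + 73 ≡ 82 (mod 109), i.e. 78x ≡ 9 (mod 109).
Multiplying by 78⁻¹ = 7 gives x ≡ 7·9 = 63 ≡ 63 (mod 109).
Check: σ(63) = 78·63 + 73 = 4987 = 45·109 + 82 ≡ 82 (mod 109).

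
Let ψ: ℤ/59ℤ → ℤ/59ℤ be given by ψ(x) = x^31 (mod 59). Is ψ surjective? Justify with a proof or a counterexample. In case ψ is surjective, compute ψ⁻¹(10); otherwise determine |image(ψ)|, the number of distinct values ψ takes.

Since 59 is prime, the nonzero elements of ℤ/59ℤ form a cyclic group of order 58.
As gcd(31, 58) = 1, raising to the 31st power is a bijection on this group: if s^31 ≡ t^31 then (st^{−1})^31 = 1, and the only element of order dividing gcd(31, 58) = 1 is 1, so s = t.
With ψ(0) = 0 this makes ψ injective on all of ℤ/59ℤ, hence bijective (finite equal-size domain and codomain). In particular ψ is surjective.
Since ψ is surjective, we find the preimage of 10. The inverse of x ↦ x^31 on (ℤ/59ℤ)^× is x ↦ x^15, because 31·15 = 465 = 8·58 + 1 ≡ 1 (mod 58) and x^{58} = 1 for x ≠ 0 (Fermat). So ψ⁻¹(10) = 10^15 mod 59.
Repeated squaring mod 59: 10^1 ≡ 10, 10^2 ≡ 10² = 100 ≡ 41, 10^4 ≡ 41² = 1681 ≡ 29, 10^8 ≡ 29² = 841 ≡ 15. Since 15 = 8 + 4 + 2 + 1, 10^15 ≡ 15·29·41·10: 15·29 = 435 ≡ 22, then 22·41 = 902 ≡ 17, then 17·10 = 170 ≡ 52. So 10^15 ≡ 52 (mod 59).
Hence ψ⁻¹(10) = 52.

52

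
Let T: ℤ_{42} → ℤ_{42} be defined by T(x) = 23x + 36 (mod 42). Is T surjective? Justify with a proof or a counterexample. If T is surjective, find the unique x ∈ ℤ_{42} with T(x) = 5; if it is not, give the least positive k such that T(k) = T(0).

37

Since gcd(23, 42) = 1, 23 is invertible modulo 42. Euclid's algorithm: 42 = 1·23 + 19, 23 = 1·19 + 4, 19 = 4·4 + 3, 4 = 1·3 + 1; back-substituting gives 1 = 11·23 − 6·42, so 23⁻¹ ≡ 11 (mod 42).
For any y ∈ ℤ_{42}, x = 11(y − 36) mod 42 satisfies T(x) = 23·11(y − 36) + 36 ≡ y (since 23·11 ≡ 1 mod 42). So every y has a preimage.
Therefore T is surjective.
Since T is surjective, we find T⁻¹(5): we need 23x ≡ 5 − 36 ≡ 11 (mod 42). Using 23⁻¹ = 11: x ≡ 11·11 = 121 = 2·42 + 37, so x = 37.
Check: T(37) = 23·37 + 36 = 887 = 21·42 + 5 ≡ 5 (mod 42).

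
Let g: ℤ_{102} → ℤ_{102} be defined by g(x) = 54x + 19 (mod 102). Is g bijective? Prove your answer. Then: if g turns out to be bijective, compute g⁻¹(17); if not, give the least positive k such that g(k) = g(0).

We have gcd(54, 102) = 6 > 1. Taking u = 0 and v = 17: g(0) = 19 and g(17) = 54·17 + 19 = 937 ≡ 19 (mod 102).
So g(0) = g(17) while 0 ≠ 17, so g is not injective, hence not bijective.
Since g is not bijective, we find the least positive k with g(k) = g(0): this means 54k ≡ 0 (mod 102), i.e. 102 ∣ 54k. Since gcd(54, 102) = 6, dividing through by 6 this holds exactly when 17 ∣ 9k, and as gcd(9, 17) = 1, exactly when 17 ∣ k.
The smallest positive such k is 17.

17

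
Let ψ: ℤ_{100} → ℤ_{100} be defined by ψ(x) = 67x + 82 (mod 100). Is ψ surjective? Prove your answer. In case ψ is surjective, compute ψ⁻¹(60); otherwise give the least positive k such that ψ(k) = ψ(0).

Since gcd(67, 100) = 1, 67 is invertible modulo 100. Euclid's algorithm: 100 = 1·67 + 33, 67 = 2·33 + 1; back-substituting gives 1 = 3·67 − 2·100, so 67⁻¹ ≡ 3 (mod 100).
For any y ∈ ℤ_{100}, x = 3(y − 82) mod 100 satisfies ψ(x) = 67·3(y − 82) + 82 ≡ y (since 67·3 ≡ 1 mod 100). So every y has a preimage.
Thus ψ is surjective.
Since ψ is surjective, we compute ψ⁻¹(60): solve 67x + 82 ≡ 60 (mod 100), i.e. 67x ≡ 78 (mod 100).
Multiplying by 67⁻¹ = 3 gives x ≡ 3·78 = 234 = 2·100 + 34 ≡ 34 (mod 100).
Check: ψ(34) = 67·34 + 82 = 2360 = 23·100 + 60 ≡ 60 (mod 100).

34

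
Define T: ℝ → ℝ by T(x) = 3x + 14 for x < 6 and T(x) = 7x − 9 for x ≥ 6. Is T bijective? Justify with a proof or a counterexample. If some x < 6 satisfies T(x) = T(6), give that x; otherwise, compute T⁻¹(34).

43/7

Both pieces are strictly increasing (slopes 3 and 7), so each is injective on its own interval.
The left piece maps (−∞, 6) onto (−∞, 32); the right piece maps [6, ∞) onto [33, ∞).
The images leave a gap (32 has no preimage), so T is not surjective, hence not bijective.
Because the two images are disjoint, no x < 6 has T(x) = T(6), so we compute T⁻¹(34): 34 lies in [33, ∞), so solve 7x − 9 = 34: x = (34 + 9)/7 = 43/7.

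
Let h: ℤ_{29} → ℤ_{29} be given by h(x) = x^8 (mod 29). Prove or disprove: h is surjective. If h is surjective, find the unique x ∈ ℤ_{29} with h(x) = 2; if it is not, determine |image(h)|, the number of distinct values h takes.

h(2): Repeated squaring mod 29: 2^1 ≡ 2, 2^2 ≡ 2² = 4, 2^4 ≡ 4² = 16, 2^8 ≡ 16² = 256 ≡ 24. So 2^8 ≡ 24 (mod 29).
h(5): Repeated squaring mod 29: 5^1 ≡ 5, 5^2 ≡ 5² = 25, 5^4 ≡ 25² = 625 ≡ 16, 5^8 ≡ 16² = 256 ≡ 24. So 5^8 ≡ 24 (mod 29).
So h(2) = h(5) = 24 while 2 ≠ 5, therefore h is not injective.
A non-injective map from the 29-element set ℤ_{29} to itself takes at most 28 distinct values, so it cannot be surjective. Therefore h is not surjective.
Since h is not surjective, we determine |image(h)|. Computing x^8 mod 29 for each x (by repeated squaring, reducing mod 29 at every step), the values h(0), h(1), …, h(28) are: 0, 1, 24, 7, 25, 24, 23, 7, 20, 20, 25, 16, 1, 16, 23, 23, 16, 1, 16, 25, 20, 20, 7, 23, 24, 25, 7, 24, 1.
The distinct values are {0, 1, 7, 16, 20, 23, 24, 25}; there are 8 of them.

8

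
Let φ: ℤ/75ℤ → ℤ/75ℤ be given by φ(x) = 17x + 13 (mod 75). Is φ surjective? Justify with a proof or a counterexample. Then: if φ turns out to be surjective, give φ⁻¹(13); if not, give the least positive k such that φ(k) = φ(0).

0

Since gcd(17, 75) = 1, 17 is invertible modulo 75. Euclid's algorithm: 75 = 4·17 + 7, 17 = 2·7 + 3, 7 = 2·3 + 1; back-substituting gives 1 = 53·17 − 12·75, so 17⁻¹ ≡ 53 (mod 75).
Then y ↦ 53(y − 13) is a two-sided inverse to φ, so every y ∈ ℤ/75ℤ has a preimage.
So φ is surjective.
Since φ is surjective, we compute φ⁻¹(13): solve 17x + 13 ≡ 13 (mod 75), i.e. 17x ≡ 0 (mod 75).
Multiplying by 17⁻¹ = 53 gives x ≡ 53·0 = 0 ≡ 0 (mod 75).
Check: φ(0) = 17·0 + 13 = 13 ≡ 13 (mod 75).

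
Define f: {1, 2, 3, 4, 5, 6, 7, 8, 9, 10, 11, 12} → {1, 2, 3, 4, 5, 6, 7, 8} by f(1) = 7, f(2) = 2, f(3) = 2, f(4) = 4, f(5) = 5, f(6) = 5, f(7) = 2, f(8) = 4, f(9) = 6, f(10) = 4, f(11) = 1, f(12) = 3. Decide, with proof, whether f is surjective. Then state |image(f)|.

No element maps to 8, so f is not surjective.
The image of f is {1, 2, 3, 4, 5, 6, 7}, which has 7 elements.

7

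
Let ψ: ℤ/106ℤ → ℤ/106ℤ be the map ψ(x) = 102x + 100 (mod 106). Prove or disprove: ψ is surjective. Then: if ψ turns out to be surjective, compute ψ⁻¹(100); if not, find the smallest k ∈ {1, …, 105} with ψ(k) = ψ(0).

53

Since gcd(102, 106) = 2, we have 102x ≡ 0 (mod 2) for all x, so ψ(x) ≡ 0 (mod 2).
But 1 ≢ 0 (mod 2), so 1 ∈ ℤ/106ℤ has no preimage. Therefore ψ is not surjective.
Since ψ is not surjective, we find the least positive k with ψ(k) = ψ(0): this means 102k ≡ 0 (mod 106), i.e. 106 ∣ 102k. Since gcd(102, 106) = 2, dividing through by 2 this holds exactly when 53 ∣ 51k, and as gcd(51, 53) = 1, exactly when 53 ∣ k.
The smallest positive such k is 53.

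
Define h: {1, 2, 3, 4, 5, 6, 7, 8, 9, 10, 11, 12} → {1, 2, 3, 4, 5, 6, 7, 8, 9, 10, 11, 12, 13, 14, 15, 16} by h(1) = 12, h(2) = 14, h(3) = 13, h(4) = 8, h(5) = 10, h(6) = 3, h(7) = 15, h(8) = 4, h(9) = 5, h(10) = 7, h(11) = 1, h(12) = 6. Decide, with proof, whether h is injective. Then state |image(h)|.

The values h(1), …, h(12) are 12, 14, 13, 8, 10, 3, 15, 4, 5, 7, 1, 6 — all distinct.
So h(a) = h(b) only when a = b, and h is injective.
The image of h is {1, 3, 4, 5, 6, 7, 8, 10, 12, 13, 14, 15}, which has 12 elements.

12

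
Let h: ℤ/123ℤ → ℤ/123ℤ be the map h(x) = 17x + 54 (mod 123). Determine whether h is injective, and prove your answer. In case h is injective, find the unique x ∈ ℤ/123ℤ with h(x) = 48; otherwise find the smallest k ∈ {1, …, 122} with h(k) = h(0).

Recall that injectivity means: for all a, b in the domain, h(a) = h(b) implies a = b.
Suppose h(a) = h(b) in ℤ/123ℤ. Then 17a + 54 ≡ 17b + 54 (mod 123), so 17(a − b) ≡ 0 (mod 123).
Since gcd(17, 123) = 1, 17 is invertible modulo 123, thus a − b ≡ 0 (mod 123), i.e. a = b.
Thus h is injective.
We now compute 17⁻¹ mod 123 explicitly. Euclid's algorithm: 123 = 7·17 + 4, 17 = 4·4 + 1; back-substituting gives 1 = 29·17 − 4·123, so 17⁻¹ ≡ 29 (mod 123).
Since h is injective, we find h⁻¹(48): we need 17x ≡ 48 − 54 ≡ 117 (mod 123). Using 17⁻¹ = 29: x ≡ 29·117 = 3393 = 27·123 + 72, so x = 72.
Check: h(72) = 17·72 + 54 = 1278 = 10·123 + 48 ≡ 48 (mod 123).

72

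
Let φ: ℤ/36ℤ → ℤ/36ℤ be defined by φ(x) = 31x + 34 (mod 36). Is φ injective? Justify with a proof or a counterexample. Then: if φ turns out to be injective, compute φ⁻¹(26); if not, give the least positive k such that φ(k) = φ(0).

16

Recall: φ is injective when φ(x_1) = φ(x_2) forces x_1 = x_2.
If φ(x_1) = φ(x_2), then 31x_1 ≡ 31x_2 (mod 36). Because gcd(31, 36) = 1, we may cancel 31 to get x_1 ≡ x_2 (mod 36).
So φ is injective.
We now compute 31⁻¹ mod 36 explicitly. Euclid's algorithm: 36 = 1·31 + 5, 31 = 6·5 + 1; back-substituting gives 1 = 7·31 − 6·36, so 31⁻¹ ≡ 7 (mod 36).
Since φ is injective, we find φ⁻¹(26): we need 31x ≡ 26 − 34 ≡ 28 (mod 36). Using 31⁻¹ = 7: x ≡ 7·28 = 196 = 5·36 + 16, so x = 16.
Check: φ(16) = 31·16 + 34 = 530 = 14·36 + 26 ≡ 26 (mod 36).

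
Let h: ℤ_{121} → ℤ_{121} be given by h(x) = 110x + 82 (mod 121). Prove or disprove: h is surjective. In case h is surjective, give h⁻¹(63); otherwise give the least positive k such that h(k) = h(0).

Since gcd(110, 121) = 11, we have 110x ≡ 0 (mod 11) for all x, so h(x) ≡ 5 (mod 11).
But 0 ≢ 5 (mod 11), so 0 ∈ ℤ_{121} has no preimage. Hence h is not surjective.
Since h is not surjective, we find the least positive k with h(k) = h(0): this means 110k ≡ 0 (mod 121), i.e. 121 ∣ 110k. Since gcd(110, 121) = 11, dividing through by 11 this holds exactly when 11 ∣ 10k, and as gcd(10, 11) = 1, exactly when 11 ∣ k.
The smallest positive such k is 11.

11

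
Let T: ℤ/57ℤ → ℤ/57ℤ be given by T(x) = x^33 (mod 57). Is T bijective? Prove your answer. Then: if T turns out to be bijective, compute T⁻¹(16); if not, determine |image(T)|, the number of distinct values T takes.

T(1) = 1^33 = 1.
T(7): Repeated squaring mod 57: 7^1 ≡ 7, 7^2 ≡ 7² = 49, 7^4 ≡ 49² = 2401 ≡ 7, 7^8 ≡ 7² = 49, 7^16 ≡ 49² = 2401 ≡ 7, 7^32 ≡ 7² = 49. Since 33 = 32 + 1, 7^33 ≡ 49·7: 49·7 = 343 ≡ 1. So 7^33 ≡ 1 (mod 57).
So T(1) = T(7) = 1 while 1 ≠ 7, hence T is not injective, hence not bijective.
Since T is not bijective, we determine |image(T)|. Computing x^33 mod 57 for each x (by repeated squaring, reducing mod 57 at every step), the values T(0), T(1), …, T(56) are: 0, 1, 50, 12, 49, 26, 30, 1, 56, 30, 46, 20, 18, 46, 50, 27, 7, 26, 18, 19, 20, 12, 31, 11, 45, 49, 20, 18, 49, 8, 39, 37, 8, 12, 46, 26, 45, 37, 38, 39, 31, 50, 30, 7, 11, 39, 37, 11, 27, 1, 56, 27, 31, 8, 45, 7, 56.
The distinct values are {0, 1, 7, 8, 11, 12, 18, 19, 20, 26, 27, 30, 31, 37, 38, 39, 45, 46, 49, 50, 56}; there are 21 of them.

21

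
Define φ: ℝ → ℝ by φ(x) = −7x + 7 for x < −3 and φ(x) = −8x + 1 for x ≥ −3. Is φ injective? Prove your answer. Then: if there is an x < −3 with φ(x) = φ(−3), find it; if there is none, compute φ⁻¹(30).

-23/7

Both pieces are strictly decreasing (slopes −7 and −8), so each is injective on its own interval.
The left piece maps (−∞, −3) onto (28, ∞); the right piece maps [−3, ∞) onto (−∞, 25].
These images are disjoint, so no value is attained by both pieces. Hence φ is injective.
Because the two images are disjoint, no x < −3 has φ(x) = φ(−3), so we compute φ⁻¹(30): 30 lies in (28, ∞), so solve −7x + 7 = 30: x = (30 − 7)/(−7) = −23/7.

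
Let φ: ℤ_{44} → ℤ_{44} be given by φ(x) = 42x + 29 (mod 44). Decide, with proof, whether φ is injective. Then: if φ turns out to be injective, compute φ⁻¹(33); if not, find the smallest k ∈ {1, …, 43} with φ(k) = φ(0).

22

We have gcd(42, 44) = 2 > 1. Taking x_1 = 0 and x_2 = 22: φ(0) = 29 and φ(22) = 42·22 + 29 = 953 ≡ 29 (mod 44).
So φ(0) = φ(22) while 0 ≠ 22, so φ is not injective.
Since φ is not injective, we find the least positive k with φ(k) = φ(0): this means 42k ≡ 0 (mod 44), i.e. 44 ∣ 42k. Since gcd(42, 44) = 2, dividing through by 2 this holds exactly when 22 ∣ 21k, and as gcd(21, 22) = 1, exactly when 22 ∣ k.
The smallest positive such k is 22.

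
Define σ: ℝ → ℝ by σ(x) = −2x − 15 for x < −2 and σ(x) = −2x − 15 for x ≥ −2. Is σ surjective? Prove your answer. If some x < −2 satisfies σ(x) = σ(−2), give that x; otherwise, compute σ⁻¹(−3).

Both pieces are strictly decreasing (slopes −2 and −2), so each is injective on its own interval.
The left piece maps (−∞, −2) onto (−11, ∞); the right piece maps [−2, ∞) onto (−∞, −11].
These images together cover ℝ, so σ is surjective.
Because the two images are disjoint, no x < −2 has σ(x) = σ(−2), so we compute σ⁻¹(−3): −3 lies in (−11, ∞), so solve −2x − 15 = −3: x = (−3 + 15)/(−2) = −6.

-6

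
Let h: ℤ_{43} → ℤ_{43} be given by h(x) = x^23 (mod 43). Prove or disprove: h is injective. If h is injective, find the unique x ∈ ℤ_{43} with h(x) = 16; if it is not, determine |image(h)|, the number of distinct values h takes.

Since 43 is prime, the nonzero elements of ℤ_{43} form a cyclic group of order 42.
As gcd(23, 42) = 1, raising to the 23rd power is a bijection on this group: if u^23 ≡ v^23 then (uv^{−1})^23 = 1, and the only element of order dividing gcd(23, 42) = 1 is 1, so u = v.
With h(0) = 0 this makes h injective on all of ℤ_{43}, hence bijective (finite equal-size domain and codomain). In particular h is injective.
Since h is injective, we find the preimage of 16. The inverse of x ↦ x^23 on (ℤ_{43})^× is x ↦ x^11, because 23·11 = 253 = 6·42 + 1 ≡ 1 (mod 42) and x^{42} = 1 for x ≠ 0 (Fermat). So h⁻¹(16) = 16^11 mod 43.
Repeated squaring mod 43: 16^1 ≡ 16, 16^2 ≡ 16² = 256 ≡ 41, 16^4 ≡ 41² = 1681 ≡ 4, 16^8 ≡ 4² = 16. Since 11 = 8 + 2 + 1, 16^11 ≡ 16·41·16: 16·41 = 656 ≡ 11, then 11·16 = 176 ≡ 4. So 16^11 ≡ 4 (mod 43).
Hence h⁻¹(16) = 4.

4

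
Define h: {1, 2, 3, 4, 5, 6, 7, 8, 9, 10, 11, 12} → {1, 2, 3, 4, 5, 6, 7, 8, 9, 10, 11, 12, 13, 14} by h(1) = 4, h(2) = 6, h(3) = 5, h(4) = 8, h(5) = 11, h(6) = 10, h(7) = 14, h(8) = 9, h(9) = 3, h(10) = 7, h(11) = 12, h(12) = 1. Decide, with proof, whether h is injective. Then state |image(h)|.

The values h(1), …, h(12) are 4, 6, 5, 8, 11, 10, 14, 9, 3, 7, 12, 1 — all distinct.
So h(x_1) = h(x_2) only when x_1 = x_2, and h is injective.
The image of h is {1, 3, 4, 5, 6, 7, 8, 9, 10, 11, 12, 14}, which has 12 elements.

12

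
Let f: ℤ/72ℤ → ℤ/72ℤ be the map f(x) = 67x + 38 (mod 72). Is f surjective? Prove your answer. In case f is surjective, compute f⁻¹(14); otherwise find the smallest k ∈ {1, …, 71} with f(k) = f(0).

Since gcd(67, 72) = 1, 67 is invertible modulo 72. Euclid's algorithm: 72 = 1·67 + 5, 67 = 13·5 + 2, 5 = 2·2 + 1; back-substituting gives 1 = 43·67 − 40·72, so 67⁻¹ ≡ 43 (mod 72).
For any y ∈ ℤ/72ℤ, x = 43(y − 38) mod 72 satisfies f(x) = 67·43(y − 38) + 38 ≡ y (since 67·43 ≡ 1 mod 72). So every y has a preimage.
Hence f is surjective.
Since f is surjective, we compute f⁻¹(14): solve 67x + 38 ≡ 14 (mod 72), i.e. 67x ≡ 48 (mod 72).
Multiplying by 67⁻¹ = 43 gives x ≡ 43·48 = 2064 = 28·72 + 48 ≡ 48 (mod 72).
Check: f(48) = 67·48 + 38 = 3254 = 45·72 + 14 ≡ 14 (mod 72).

48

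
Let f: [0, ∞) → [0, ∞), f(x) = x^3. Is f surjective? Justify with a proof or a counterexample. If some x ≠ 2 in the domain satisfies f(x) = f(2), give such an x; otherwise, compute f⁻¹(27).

3

For any y ∈ [0, ∞), x = y^{1/3} ∈ [0, ∞) gives f(x) = y, so f is surjective.
Since x ↦ x^3 is strictly increasing on [0, ∞), it is injective there, so no x ≠ 2 in the domain has f(x) = f(2). We therefore compute f⁻¹(27) = 27^{1/3} = 3 (indeed 3^3 = 27).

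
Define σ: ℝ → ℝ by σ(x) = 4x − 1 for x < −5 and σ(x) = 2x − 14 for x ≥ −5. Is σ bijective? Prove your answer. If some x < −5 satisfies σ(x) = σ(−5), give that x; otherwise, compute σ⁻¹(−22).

-23/4

Both pieces are strictly increasing (slopes 4 and 2), so each is injective on its own interval.
The left piece maps (−∞, −5) onto (−∞, −21); the right piece maps [−5, ∞) onto [−24, ∞).
These images overlap. In particular σ(−5) = −24 (right piece), and solving 4x − 1 = −24 on the left piece gives x = −23/4 < −5.
So σ(−23/4) = σ(−5) with −23/4 ≠ −5, and σ is not injective, hence not bijective. This x = −23/4 is the requested value below −5.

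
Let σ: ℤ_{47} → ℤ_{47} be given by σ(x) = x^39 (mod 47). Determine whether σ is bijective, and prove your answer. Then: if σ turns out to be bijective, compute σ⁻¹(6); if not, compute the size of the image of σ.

34

Since 47 is prime, the nonzero elements of ℤ_{47} form a cyclic group of order 46.
As gcd(39, 46) = 1, raising to the 39th power is a bijection on this group: if u^39 ≡ v^39 then (uv^{−1})^39 = 1, and the only element of order dividing gcd(39, 46) = 1 is 1, so u = v.
With σ(0) = 0 this makes σ injective on all of ℤ_{47}, hence bijective (finite equal-size domain and codomain). In particular σ is bijective.
Since σ is bijective, we find the preimage of 6. The inverse of x ↦ x^39 on (ℤ_{47})^× is x ↦ x^13, because 39·13 = 507 = 11·46 + 1 ≡ 1 (mod 46) and x^{46} = 1 for x ≠ 0 (Fermat). So σ⁻¹(6) = 6^13 mod 47.
Repeated squaring mod 47: 6^1 ≡ 6, 6^2 ≡ 6² = 36, 6^4 ≡ 36² = 1296 ≡ 27, 6^8 ≡ 27² = 729 ≡ 24. Since 13 = 8 + 4 + 1, 6^13 ≡ 24·27·6: 24·27 = 648 ≡ 37, then 37·6 = 222 ≡ 34. So 6^13 ≡ 34 (mod 47).
Hence σ⁻¹(6) = 34.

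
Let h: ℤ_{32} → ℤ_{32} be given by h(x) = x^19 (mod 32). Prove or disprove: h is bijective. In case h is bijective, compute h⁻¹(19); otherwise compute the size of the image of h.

17

h(0) = 0^19 = 0.
h(2): Repeated squaring mod 32: 2^1 ≡ 2, 2^2 ≡ 2² = 4, 2^4 ≡ 4² = 16, 2^8 ≡ 16² = 256 ≡ 0, 2^16 ≡ 0² = 0. Since 19 = 16 + 2 + 1, 2^19 ≡ 0·4·2: 0·4 = 0, then 0·2 = 0. So 2^19 ≡ 0 (mod 32).
So h(0) = h(2) = 0 while 0 ≠ 2, so h is not injective, hence not bijective.
Since h is not bijective, we determine |image(h)|. Computing x^19 mod 32 for each x (by repeated squaring, reducing mod 32 at every step), the values h(0), h(1), …, h(31) are: 0, 1, 0, 27, 0, 29, 0, 23, 0, 25, 0, 19, 0, 21, 0, 15, 0, 17, 0, 11, 0, 13, 0, 7, 0, 9, 0, 3, 0, 5, 0, 31.
The distinct values are {0, 1, 3, 5, 7, 9, 11, 13, 15, 17, 19, 21, 23, 25, 27, 29, 31}; there are 17 of them.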